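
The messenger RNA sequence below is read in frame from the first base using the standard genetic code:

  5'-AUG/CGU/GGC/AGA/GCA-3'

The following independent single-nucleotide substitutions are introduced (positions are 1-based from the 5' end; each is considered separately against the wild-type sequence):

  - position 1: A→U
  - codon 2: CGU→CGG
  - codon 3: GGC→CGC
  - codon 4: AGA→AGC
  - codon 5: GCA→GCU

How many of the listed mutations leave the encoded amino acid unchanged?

Codon 1: AUG (Met) → UUG (Leu) — missense.
Codon 2: CGU (Arg) → CGG (Arg) — synonymous.
Codon 3: GGC (Gly) → CGC (Arg) — missense.
Codon 4: AGA (Arg) → AGC (Ser) — missense.
Codon 5: GCA (Ala) → GCU (Ala) — synonymous.
Synonymous: 2 of 5.

2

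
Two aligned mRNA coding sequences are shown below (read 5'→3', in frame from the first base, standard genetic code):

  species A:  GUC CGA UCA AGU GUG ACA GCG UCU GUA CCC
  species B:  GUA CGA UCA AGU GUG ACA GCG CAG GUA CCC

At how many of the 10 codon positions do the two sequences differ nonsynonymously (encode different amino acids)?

Codon 1: GUC Val / GUA Val — synonymous.
Codon 2: CGA Arg / CGA Arg — identical.
Codon 3: UCA Ser / UCA Ser — identical.
Codon 4: AGU Ser / AGU Ser — identical.
Codon 5: GUG Val / GUG Val — identical.
Codon 6: ACA Thr / ACA Thr — identical.
Codon 7: GCG Ala / GCG Ala — identical.
Codon 8: UCU Ser / CAG Gln — nonsynonymous.
Codon 9: GUA Val / GUA Val — identical.
Codon 10: CCC Pro / CCC Pro — identical.
Nonsynonymous differences: 1.

1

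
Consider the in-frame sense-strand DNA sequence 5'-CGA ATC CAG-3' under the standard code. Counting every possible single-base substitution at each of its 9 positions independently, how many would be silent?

7

Codon 1 (CGA, Arg): 4 synonymous substitutions.
Codon 2 (ATC, Ile): 2 synonymous substitutions.
Codon 3 (CAG, Gln): 1 synonymous substitution.
Total: 4 + 2 + 1 = 7.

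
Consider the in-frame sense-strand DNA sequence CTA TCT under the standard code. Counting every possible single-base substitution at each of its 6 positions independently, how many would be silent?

Codon 1 (CTA, Leu): 4 synonymous substitutions.
Codon 2 (TCT, Ser): 3 synonymous substitutions.
Total: 4 + 3 = 7.

7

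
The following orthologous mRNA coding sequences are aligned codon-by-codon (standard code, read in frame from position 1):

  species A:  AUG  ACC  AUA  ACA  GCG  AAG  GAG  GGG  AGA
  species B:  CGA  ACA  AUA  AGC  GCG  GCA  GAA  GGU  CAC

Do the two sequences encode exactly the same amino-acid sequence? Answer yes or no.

no

Codon 1: AUG Met / CGA Arg — nonsynonymous.
Codon 2: ACC Thr / ACA Thr — synonymous.
Codon 3: AUA Ile / AUA Ile — identical.
Codon 4: ACA Thr / AGC Ser — nonsynonymous.
Codon 5: GCG Ala / GCG Ala — identical.
Codon 6: AAG Lys / GCA Ala — nonsynonymous.
Codon 7: GAG Glu / GAA Glu — synonymous.
Codon 8: GGG Gly / GGU Gly — synonymous.
Codon 9: AGA Arg / CAC His — nonsynonymous.
Nonsynonymous differences: 4 → different protein.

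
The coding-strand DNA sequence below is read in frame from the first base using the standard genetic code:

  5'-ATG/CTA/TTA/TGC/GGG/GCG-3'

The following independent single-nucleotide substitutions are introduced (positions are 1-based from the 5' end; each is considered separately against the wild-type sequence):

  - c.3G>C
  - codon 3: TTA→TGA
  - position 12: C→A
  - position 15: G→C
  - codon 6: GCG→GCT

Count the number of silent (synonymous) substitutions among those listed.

Codon 1: ATG (Met) → ATC (Ile) — missense.
Codon 3: TTA (Leu) → TGA (Stop) — nonsense.
Codon 4: TGC (Cys) → TGA (Stop) — nonsense.
Codon 5: GGG (Gly) → GGC (Gly) — synonymous.
Codon 6: GCG (Ala) → GCT (Ala) — synonymous.
Synonymous: 2 of 5.

2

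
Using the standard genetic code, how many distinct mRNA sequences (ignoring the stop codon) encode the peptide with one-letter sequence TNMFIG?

Thr: 4 codons.
Asn: 2 codons.
Met: 1 codon.
Phe: 2 codons.
Ile: 3 codons.
Gly: 4 codons.
4 × 2 × 1 × 2 × 3 × 4 = 192.

192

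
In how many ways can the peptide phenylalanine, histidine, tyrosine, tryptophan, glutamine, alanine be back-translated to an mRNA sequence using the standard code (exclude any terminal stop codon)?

Phe: 2 codons.
His: 2 codons.
Tyr: 2 codons.
Trp: 1 codon.
Gln: 2 codons.
Ala: 4 codons.
2 × 2 × 2 × 1 × 2 × 4 = 64.

64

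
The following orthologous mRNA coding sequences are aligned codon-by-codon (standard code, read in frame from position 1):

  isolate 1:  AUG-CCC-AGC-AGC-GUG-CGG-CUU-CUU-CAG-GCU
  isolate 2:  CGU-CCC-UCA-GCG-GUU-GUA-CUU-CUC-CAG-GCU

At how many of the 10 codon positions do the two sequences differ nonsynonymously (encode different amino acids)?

3

Codon 1: AUG Met / CGU Arg — nonsynonymous.
Codon 2: CCC Pro / CCC Pro — identical.
Codon 3: AGC Ser / UCA Ser — synonymous.
Codon 4: AGC Ser / GCG Ala — nonsynonymous.
Codon 5: GUG Val / GUU Val — synonymous.
Codon 6: CGG Arg / GUA Val — nonsynonymous.
Codon 7: CUU Leu / CUU Leu — identical.
Codon 8: CUU Leu / CUC Leu — synonymous.
Codon 9: CAG Gln / CAG Gln — identical.
Codon 10: GCU Ala / GCU Ala — identical.
Nonsynonymous differences: 3.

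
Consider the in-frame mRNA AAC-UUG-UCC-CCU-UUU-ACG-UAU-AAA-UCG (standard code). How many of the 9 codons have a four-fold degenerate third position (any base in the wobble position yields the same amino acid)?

4

Codon 1 AAC (Asn): third position 2-fold.
Codon 2 UUG (Leu): third position 2-fold.
Codon 3 UCC (Ser): third position 4-fold.
Codon 4 CCU (Pro): third position 4-fold.
Codon 5 UUU (Phe): third position 2-fold.
Codon 6 ACG (Thr): third position 4-fold.
Codon 7 UAU (Tyr): third position 2-fold.
Codon 8 AAA (Lys): third position 2-fold.
Codon 9 UCG (Ser): third position 4-fold.
Four-fold degenerate third positions: 4.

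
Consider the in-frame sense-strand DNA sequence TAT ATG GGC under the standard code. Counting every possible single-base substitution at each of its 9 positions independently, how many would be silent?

4

Codon 1 (TAT, Tyr): 1 synonymous substitution.
Codon 2 (ATG, Met): 0 synonymous substitutions.
Codon 3 (GGC, Gly): 3 synonymous substitutions.
Total: 1 + 0 + 3 = 4.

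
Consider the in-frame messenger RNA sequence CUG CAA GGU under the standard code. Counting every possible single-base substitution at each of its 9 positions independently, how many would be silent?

Codon 1 (CUG, Leu): 4 synonymous substitutions.
Codon 2 (CAA, Gln): 1 synonymous substitution.
Codon 3 (GGU, Gly): 3 synonymous substitutions.
Total: 4 + 1 + 3 = 8.

8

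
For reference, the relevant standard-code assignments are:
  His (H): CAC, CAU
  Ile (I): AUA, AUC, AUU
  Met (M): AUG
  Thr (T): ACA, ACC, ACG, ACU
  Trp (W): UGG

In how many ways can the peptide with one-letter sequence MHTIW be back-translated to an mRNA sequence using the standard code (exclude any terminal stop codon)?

24

Met: 1 codon.
His: 2 codons.
Thr: 4 codons.
Ile: 3 codons.
Trp: 1 codon.
1 × 2 × 4 × 3 × 1 = 24.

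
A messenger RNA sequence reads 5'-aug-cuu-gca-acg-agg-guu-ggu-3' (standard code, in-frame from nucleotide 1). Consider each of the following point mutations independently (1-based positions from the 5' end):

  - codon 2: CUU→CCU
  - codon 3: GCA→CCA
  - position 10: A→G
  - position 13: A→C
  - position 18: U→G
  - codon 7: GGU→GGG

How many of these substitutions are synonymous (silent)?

3

Codon 2: CUU (Leu) → CCU (Pro) — missense.
Codon 3: GCA (Ala) → CCA (Pro) — missense.
Codon 4: ACG (Thr) → GCG (Ala) — missense.
Codon 5: AGG (Arg) → CGG (Arg) — synonymous.
Codon 6: GUU (Val) → GUG (Val) — synonymous.
Codon 7: GGU (Gly) → GGG (Gly) — synonymous.
Synonymous: 3 of 6.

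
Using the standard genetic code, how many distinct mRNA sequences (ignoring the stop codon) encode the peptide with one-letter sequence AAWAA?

256

Ala: 4 codons.
Ala: 4 codons.
Trp: 1 codon.
Ala: 4 codons.
Ala: 4 codons.
4 × 4 × 1 × 4 × 4 = 256.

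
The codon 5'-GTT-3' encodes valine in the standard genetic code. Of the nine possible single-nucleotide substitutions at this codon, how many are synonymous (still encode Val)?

3

Position 1: none → 0 synonymous.
Position 2: none → 0 synonymous.
Position 3: GTC, GTA, GTG → 3 synonymous.
Total: 0 + 0 + 3 = 3.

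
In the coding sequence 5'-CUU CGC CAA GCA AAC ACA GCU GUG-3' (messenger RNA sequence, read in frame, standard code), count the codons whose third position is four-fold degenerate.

Codon 1 CUU (Leu): third position 4-fold.
Codon 2 CGC (Arg): third position 4-fold.
Codon 3 CAA (Gln): third position 2-fold.
Codon 4 GCA (Ala): third position 4-fold.
Codon 5 AAC (Asn): third position 2-fold.
Codon 6 ACA (Thr): third position 4-fold.
Codon 7 GCU (Ala): third position 4-fold.
Codon 8 GUG (Val): third position 4-fold.
Four-fold degenerate third positions: 6.

6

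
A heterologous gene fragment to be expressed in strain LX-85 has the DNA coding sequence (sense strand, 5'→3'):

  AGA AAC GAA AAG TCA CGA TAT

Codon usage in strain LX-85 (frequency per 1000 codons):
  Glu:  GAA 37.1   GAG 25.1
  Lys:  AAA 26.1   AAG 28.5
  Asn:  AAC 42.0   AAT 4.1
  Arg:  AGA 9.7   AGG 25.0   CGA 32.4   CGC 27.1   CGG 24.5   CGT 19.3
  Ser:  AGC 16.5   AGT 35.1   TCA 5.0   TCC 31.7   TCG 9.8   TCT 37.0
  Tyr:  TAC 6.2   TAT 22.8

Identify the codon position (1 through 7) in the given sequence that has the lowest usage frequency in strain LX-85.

5

Codon 1 AGA (Arg): 9.7 per 1000.
Codon 2 AAC (Asn): 42.0 per 1000.
Codon 3 GAA (Glu): 37.1 per 1000.
Codon 4 AAG (Lys): 28.5 per 1000.
Codon 5 TCA (Ser): 5.0 per 1000.
Codon 6 CGA (Arg): 32.4 per 1000.
Codon 7 TAT (Tyr): 22.8 per 1000.
Lowest frequency is 5.0 at codon 5.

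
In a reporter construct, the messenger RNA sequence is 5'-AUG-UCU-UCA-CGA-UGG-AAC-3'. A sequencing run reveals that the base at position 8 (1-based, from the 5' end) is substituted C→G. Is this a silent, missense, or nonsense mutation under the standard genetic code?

Position 8 falls in codon 3: UCA → Ser.
After the substitution the codon is UGA → Stop.
The new codon is a stop codon, so this is a nonsense mutation.

nonsense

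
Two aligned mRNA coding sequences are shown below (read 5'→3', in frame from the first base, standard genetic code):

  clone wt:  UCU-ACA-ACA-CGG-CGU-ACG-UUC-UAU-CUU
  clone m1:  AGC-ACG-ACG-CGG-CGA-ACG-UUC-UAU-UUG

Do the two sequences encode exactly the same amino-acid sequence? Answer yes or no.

yes

Codon 1: UCU Ser / AGC Ser — synonymous.
Codon 2: ACA Thr / ACG Thr — synonymous.
Codon 3: ACA Thr / ACG Thr — synonymous.
Codon 4: CGG Arg / CGG Arg — identical.
Codon 5: CGU Arg / CGA Arg — synonymous.
Codon 6: ACG Thr / ACG Thr — identical.
Codon 7: UUC Phe / UUC Phe — identical.
Codon 8: UAU Tyr / UAU Tyr — identical.
Codon 9: CUU Leu / UUG Leu — synonymous.
Nonsynonymous differences: 0 → same protein.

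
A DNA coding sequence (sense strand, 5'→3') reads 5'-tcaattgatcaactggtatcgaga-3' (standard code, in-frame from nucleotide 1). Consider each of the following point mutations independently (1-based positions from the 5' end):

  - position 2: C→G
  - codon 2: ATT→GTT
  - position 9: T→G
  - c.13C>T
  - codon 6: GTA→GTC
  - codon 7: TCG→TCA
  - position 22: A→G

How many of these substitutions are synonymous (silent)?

Codon 1: TCA (Ser) → TGA (Stop) — nonsense.
Codon 2: ATT (Ile) → GTT (Val) — missense.
Codon 3: GAT (Asp) → GAG (Glu) — missense.
Codon 5: CTG (Leu) → TTG (Leu) — synonymous.
Codon 6: GTA (Val) → GTC (Val) — synonymous.
Codon 7: TCG (Ser) → TCA (Ser) — synonymous.
Codon 8: AGA (Arg) → GGA (Gly) — missense.
Synonymous: 3 of 7.

3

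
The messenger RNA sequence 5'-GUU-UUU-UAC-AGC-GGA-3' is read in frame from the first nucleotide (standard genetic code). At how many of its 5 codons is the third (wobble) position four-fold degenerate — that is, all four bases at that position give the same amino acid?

2

Codon 1 GUU (Val): third position 4-fold.
Codon 2 UUU (Phe): third position 2-fold.
Codon 3 UAC (Tyr): third position 2-fold.
Codon 4 AGC (Ser): third position 2-fold.
Codon 5 GGA (Gly): third position 4-fold.
Four-fold degenerate third positions: 2.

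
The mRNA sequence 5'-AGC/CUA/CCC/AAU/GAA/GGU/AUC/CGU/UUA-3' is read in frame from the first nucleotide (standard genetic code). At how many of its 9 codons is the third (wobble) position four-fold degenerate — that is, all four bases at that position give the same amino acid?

Codon 1 AGC (Ser): third position 2-fold.
Codon 2 CUA (Leu): third position 4-fold.
Codon 3 CCC (Pro): third position 4-fold.
Codon 4 AAU (Asn): third position 2-fold.
Codon 5 GAA (Glu): third position 2-fold.
Codon 6 GGU (Gly): third position 4-fold.
Codon 7 AUC (Ile): third position 3-fold.
Codon 8 CGU (Arg): third position 4-fold.
Codon 9 UUA (Leu): third position 2-fold.
Four-fold degenerate third positions: 4.

4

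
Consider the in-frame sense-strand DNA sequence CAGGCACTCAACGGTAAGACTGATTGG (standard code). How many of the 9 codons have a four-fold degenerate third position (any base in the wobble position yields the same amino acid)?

4

Codon 1 CAG (Gln): third position 2-fold.
Codon 2 GCA (Ala): third position 4-fold.
Codon 3 CTC (Leu): third position 4-fold.
Codon 4 AAC (Asn): third position 2-fold.
Codon 5 GGT (Gly): third position 4-fold.
Codon 6 AAG (Lys): third position 2-fold.
Codon 7 ACT (Thr): third position 4-fold.
Codon 8 GAT (Asp): third position 2-fold.
Codon 9 TGG (Trp): third position 1-fold.
Four-fold degenerate third positions: 4.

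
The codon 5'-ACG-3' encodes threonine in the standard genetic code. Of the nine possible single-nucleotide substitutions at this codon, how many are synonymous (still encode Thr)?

Position 1: none → 0 synonymous.
Position 2: none → 0 synonymous.
Position 3: ACU, ACC, ACA → 3 synonymous.
Total: 0 + 0 + 3 = 3.

3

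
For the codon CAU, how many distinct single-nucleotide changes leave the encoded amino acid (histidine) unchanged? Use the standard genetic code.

1

Position 1: none → 0 synonymous.
Position 2: none → 0 synonymous.
Position 3: CAC → 1 synonymous.
Total: 0 + 0 + 1 = 1.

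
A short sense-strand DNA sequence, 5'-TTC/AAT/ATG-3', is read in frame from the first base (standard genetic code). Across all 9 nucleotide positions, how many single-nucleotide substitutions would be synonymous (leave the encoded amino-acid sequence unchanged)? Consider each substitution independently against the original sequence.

2

Codon 1 (TTC, Phe): 1 synonymous substitution.
Codon 2 (AAT, Asn): 1 synonymous substitution.
Codon 3 (ATG, Met): 0 synonymous substitutions.
Total: 1 + 1 + 0 = 2.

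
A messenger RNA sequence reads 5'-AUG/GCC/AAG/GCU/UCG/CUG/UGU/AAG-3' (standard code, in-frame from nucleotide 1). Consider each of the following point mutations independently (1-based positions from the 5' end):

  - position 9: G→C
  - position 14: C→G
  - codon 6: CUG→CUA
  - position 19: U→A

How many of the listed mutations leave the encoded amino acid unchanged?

1

Codon 3: AAG (Lys) → AAC (Asn) — missense.
Codon 5: UCG (Ser) → UGG (Trp) — missense.
Codon 6: CUG (Leu) → CUA (Leu) — synonymous.
Codon 7: UGU (Cys) → AGU (Ser) — missense.
Synonymous: 1 of 4.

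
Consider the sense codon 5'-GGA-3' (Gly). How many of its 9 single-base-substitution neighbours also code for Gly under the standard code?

3

Position 1: none → 0 synonymous.
Position 2: none → 0 synonymous.
Position 3: GGT, GGC, GGG → 3 synonymous.
Total: 0 + 0 + 3 = 3.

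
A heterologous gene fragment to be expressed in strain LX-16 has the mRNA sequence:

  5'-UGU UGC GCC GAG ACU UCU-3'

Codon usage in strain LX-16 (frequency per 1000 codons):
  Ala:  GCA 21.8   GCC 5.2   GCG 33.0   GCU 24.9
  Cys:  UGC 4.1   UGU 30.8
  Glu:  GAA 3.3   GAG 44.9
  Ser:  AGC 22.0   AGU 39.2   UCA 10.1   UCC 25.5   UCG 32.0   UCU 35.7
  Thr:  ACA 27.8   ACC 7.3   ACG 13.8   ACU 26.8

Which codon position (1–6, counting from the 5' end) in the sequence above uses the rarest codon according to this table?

Codon 1 UGU (Cys): 30.8 per 1000.
Codon 2 UGC (Cys): 4.1 per 1000.
Codon 3 GCC (Ala): 5.2 per 1000.
Codon 4 GAG (Glu): 44.9 per 1000.
Codon 5 ACU (Thr): 26.8 per 1000.
Codon 6 UCU (Ser): 35.7 per 1000.
Lowest frequency is 4.1 at codon 2.

2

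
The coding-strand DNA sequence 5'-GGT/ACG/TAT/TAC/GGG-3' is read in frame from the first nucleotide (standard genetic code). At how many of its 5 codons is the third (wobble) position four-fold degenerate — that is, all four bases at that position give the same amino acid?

3

Codon 1 GGT (Gly): third position 4-fold.
Codon 2 ACG (Thr): third position 4-fold.
Codon 3 TAT (Tyr): third position 2-fold.
Codon 4 TAC (Tyr): third position 2-fold.
Codon 5 GGG (Gly): third position 4-fold.
Four-fold degenerate third positions: 3.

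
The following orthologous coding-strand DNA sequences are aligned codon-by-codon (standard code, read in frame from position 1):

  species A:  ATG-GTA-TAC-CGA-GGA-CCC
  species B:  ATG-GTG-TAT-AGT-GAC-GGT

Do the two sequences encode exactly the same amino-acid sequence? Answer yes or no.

no

Codon 1: ATG Met / ATG Met — identical.
Codon 2: GTA Val / GTG Val — synonymous.
Codon 3: TAC Tyr / TAT Tyr — synonymous.
Codon 4: CGA Arg / AGT Ser — nonsynonymous.
Codon 5: GGA Gly / GAC Asp — nonsynonymous.
Codon 6: CCC Pro / GGT Gly — nonsynonymous.
Nonsynonymous differences: 3 → different protein.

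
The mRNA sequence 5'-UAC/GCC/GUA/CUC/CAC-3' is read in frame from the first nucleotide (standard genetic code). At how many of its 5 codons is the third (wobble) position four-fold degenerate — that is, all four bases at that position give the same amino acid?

3

Codon 1 UAC (Tyr): third position 2-fold.
Codon 2 GCC (Ala): third position 4-fold.
Codon 3 GUA (Val): third position 4-fold.
Codon 4 CUC (Leu): third position 4-fold.
Codon 5 CAC (His): third position 2-fold.
Four-fold degenerate third positions: 3.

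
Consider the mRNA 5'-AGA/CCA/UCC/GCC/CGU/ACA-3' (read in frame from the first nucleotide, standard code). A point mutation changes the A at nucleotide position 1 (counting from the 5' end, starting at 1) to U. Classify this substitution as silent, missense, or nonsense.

Position 1 falls in codon 1: AGA → Arg.
After the substitution the codon is UGA → Stop.
The new codon is a stop codon, so this is a nonsense mutation.

nonsense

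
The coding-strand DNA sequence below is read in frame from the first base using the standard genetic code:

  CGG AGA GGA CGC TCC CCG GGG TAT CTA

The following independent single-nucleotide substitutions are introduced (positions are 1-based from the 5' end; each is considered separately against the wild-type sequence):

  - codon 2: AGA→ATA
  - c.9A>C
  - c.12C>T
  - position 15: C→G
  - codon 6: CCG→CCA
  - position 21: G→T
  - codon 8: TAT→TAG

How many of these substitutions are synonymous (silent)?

Codon 2: AGA (Arg) → ATA (Ile) — missense.
Codon 3: GGA (Gly) → GGC (Gly) — synonymous.
Codon 4: CGC (Arg) → CGT (Arg) — synonymous.
Codon 5: TCC (Ser) → TCG (Ser) — synonymous.
Codon 6: CCG (Pro) → CCA (Pro) — synonymous.
Codon 7: GGG (Gly) → GGT (Gly) — synonymous.
Codon 8: TAT (Tyr) → TAG (Stop) — nonsense.
Synonymous: 5 of 7.

5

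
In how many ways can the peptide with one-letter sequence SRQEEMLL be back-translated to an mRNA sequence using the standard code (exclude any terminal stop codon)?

Ser: 6 codons.
Arg: 6 codons.
Gln: 2 codons.
Glu: 2 codons.
Glu: 2 codons.
Met: 1 codon.
Leu: 6 codons.
Leu: 6 codons.
6 × 6 × 2 × 2 × 2 × 1 × 6 × 6 = 10368.

10368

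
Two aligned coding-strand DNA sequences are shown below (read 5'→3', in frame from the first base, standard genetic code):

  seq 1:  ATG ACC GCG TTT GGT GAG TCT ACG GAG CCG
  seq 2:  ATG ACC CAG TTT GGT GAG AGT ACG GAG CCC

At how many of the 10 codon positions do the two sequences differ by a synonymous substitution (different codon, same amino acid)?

2

Codon 1: ATG Met / ATG Met — identical.
Codon 2: ACC Thr / ACC Thr — identical.
Codon 3: GCG Ala / CAG Gln — nonsynonymous.
Codon 4: TTT Phe / TTT Phe — identical.
Codon 5: GGT Gly / GGT Gly — identical.
Codon 6: GAG Glu / GAG Glu — identical.
Codon 7: TCT Ser / AGT Ser — synonymous.
Codon 8: ACG Thr / ACG Thr — identical.
Codon 9: GAG Glu / GAG Glu — identical.
Codon 10: CCG Pro / CCC Pro — synonymous.
Synonymous differences: 2.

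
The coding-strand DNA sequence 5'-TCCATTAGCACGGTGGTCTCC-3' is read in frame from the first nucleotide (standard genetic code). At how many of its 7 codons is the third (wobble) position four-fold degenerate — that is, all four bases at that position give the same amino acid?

5

Codon 1 TCC (Ser): third position 4-fold.
Codon 2 ATT (Ile): third position 3-fold.
Codon 3 AGC (Ser): third position 2-fold.
Codon 4 ACG (Thr): third position 4-fold.
Codon 5 GTG (Val): third position 4-fold.
Codon 6 GTC (Val): third position 4-fold.
Codon 7 TCC (Ser): third position 4-fold.
Four-fold degenerate third positions: 5.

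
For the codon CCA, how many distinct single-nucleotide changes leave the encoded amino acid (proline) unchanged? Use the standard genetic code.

3

Position 1: none → 0 synonymous.
Position 2: none → 0 synonymous.
Position 3: CCU, CCC, CCG → 3 synonymous.
Total: 0 + 0 + 3 = 3.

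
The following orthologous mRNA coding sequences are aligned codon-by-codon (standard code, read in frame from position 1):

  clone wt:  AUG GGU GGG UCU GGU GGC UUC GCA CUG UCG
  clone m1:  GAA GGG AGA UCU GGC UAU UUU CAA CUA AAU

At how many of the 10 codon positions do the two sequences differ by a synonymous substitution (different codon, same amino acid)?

Codon 1: AUG Met / GAA Glu — nonsynonymous.
Codon 2: GGU Gly / GGG Gly — synonymous.
Codon 3: GGG Gly / AGA Arg — nonsynonymous.
Codon 4: UCU Ser / UCU Ser — identical.
Codon 5: GGU Gly / GGC Gly — synonymous.
Codon 6: GGC Gly / UAU Tyr — nonsynonymous.
Codon 7: UUC Phe / UUU Phe — synonymous.
Codon 8: GCA Ala / CAA Gln — nonsynonymous.
Codon 9: CUG Leu / CUA Leu — synonymous.
Codon 10: UCG Ser / AAU Asn — nonsynonymous.
Synonymous differences: 4.

4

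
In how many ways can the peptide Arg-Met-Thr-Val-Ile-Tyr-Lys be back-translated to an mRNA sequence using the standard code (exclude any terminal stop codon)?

1152

Arg: 6 codons.
Met: 1 codon.
Thr: 4 codons.
Val: 4 codons.
Ile: 3 codons.
Tyr: 2 codons.
Lys: 2 codons.
6 × 1 × 4 × 4 × 3 × 2 × 2 = 1152.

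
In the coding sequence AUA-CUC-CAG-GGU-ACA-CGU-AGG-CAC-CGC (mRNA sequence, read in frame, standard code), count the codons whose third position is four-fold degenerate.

Codon 1 AUA (Ile): third position 3-fold.
Codon 2 CUC (Leu): third position 4-fold.
Codon 3 CAG (Gln): third position 2-fold.
Codon 4 GGU (Gly): third position 4-fold.
Codon 5 ACA (Thr): third position 4-fold.
Codon 6 CGU (Arg): third position 4-fold.
Codon 7 AGG (Arg): third position 2-fold.
Codon 8 CAC (His): third position 2-fold.
Codon 9 CGC (Arg): third position 4-fold.
Four-fold degenerate third positions: 5.

5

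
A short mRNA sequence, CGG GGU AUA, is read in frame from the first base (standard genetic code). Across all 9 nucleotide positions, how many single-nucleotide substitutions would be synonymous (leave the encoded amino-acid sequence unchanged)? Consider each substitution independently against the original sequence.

9

Codon 1 (CGG, Arg): 4 synonymous substitutions.
Codon 2 (GGU, Gly): 3 synonymous substitutions.
Codon 3 (AUA, Ile): 2 synonymous substitutions.
Total: 4 + 3 + 2 = 9.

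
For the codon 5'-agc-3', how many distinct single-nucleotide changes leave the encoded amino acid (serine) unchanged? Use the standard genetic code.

1

Position 1: none → 0 synonymous.
Position 2: none → 0 synonymous.
Position 3: AGU → 1 synonymous.
Total: 0 + 0 + 1 = 1.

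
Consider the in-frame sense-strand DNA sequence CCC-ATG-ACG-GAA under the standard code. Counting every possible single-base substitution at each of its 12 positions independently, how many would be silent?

Codon 1 (CCC, Pro): 3 synonymous substitutions.
Codon 2 (ATG, Met): 0 synonymous substitutions.
Codon 3 (ACG, Thr): 3 synonymous substitutions.
Codon 4 (GAA, Glu): 1 synonymous substitution.
Total: 3 + 0 + 3 + 1 = 7.

7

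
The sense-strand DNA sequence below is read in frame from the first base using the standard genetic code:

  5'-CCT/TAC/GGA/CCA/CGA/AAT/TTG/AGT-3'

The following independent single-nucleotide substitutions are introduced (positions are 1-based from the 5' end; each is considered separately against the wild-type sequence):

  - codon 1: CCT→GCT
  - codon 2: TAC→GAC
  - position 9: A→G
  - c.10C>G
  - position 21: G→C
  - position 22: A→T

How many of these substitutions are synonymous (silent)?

1

Codon 1: CCT (Pro) → GCT (Ala) — missense.
Codon 2: TAC (Tyr) → GAC (Asp) — missense.
Codon 3: GGA (Gly) → GGG (Gly) — synonymous.
Codon 4: CCA (Pro) → GCA (Ala) — missense.
Codon 7: TTG (Leu) → TTC (Phe) — missense.
Codon 8: AGT (Ser) → TGT (Cys) — missense.
Synonymous: 1 of 6.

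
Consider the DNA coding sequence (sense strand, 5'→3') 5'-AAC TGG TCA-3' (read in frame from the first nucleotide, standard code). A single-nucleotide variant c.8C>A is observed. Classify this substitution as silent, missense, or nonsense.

Position 8 falls in codon 3: TCA → Ser.
After the substitution the codon is TAA → Stop.
The new codon is a stop codon, so this is a nonsense mutation.

nonsense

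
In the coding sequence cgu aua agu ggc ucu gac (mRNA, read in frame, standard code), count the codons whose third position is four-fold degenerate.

Codon 1 CGU (Arg): third position 4-fold.
Codon 2 AUA (Ile): third position 3-fold.
Codon 3 AGU (Ser): third position 2-fold.
Codon 4 GGC (Gly): third position 4-fold.
Codon 5 UCU (Ser): third position 4-fold.
Codon 6 GAC (Asp): third position 2-fold.
Four-fold degenerate third positions: 3.

3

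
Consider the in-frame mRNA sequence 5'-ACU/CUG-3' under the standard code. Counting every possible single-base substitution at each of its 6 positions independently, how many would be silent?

7

Codon 1 (ACU, Thr): 3 synonymous substitutions.
Codon 2 (CUG, Leu): 4 synonymous substitutions.
Total: 3 + 4 = 7.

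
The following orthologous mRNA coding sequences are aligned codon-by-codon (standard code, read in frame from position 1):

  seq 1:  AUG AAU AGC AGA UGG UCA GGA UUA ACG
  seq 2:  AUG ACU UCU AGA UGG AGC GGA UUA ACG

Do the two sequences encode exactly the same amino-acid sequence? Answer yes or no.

no

Codon 1: AUG Met / AUG Met — identical.
Codon 2: AAU Asn / ACU Thr — nonsynonymous.
Codon 3: AGC Ser / UCU Ser — synonymous.
Codon 4: AGA Arg / AGA Arg — identical.
Codon 5: UGG Trp / UGG Trp — identical.
Codon 6: UCA Ser / AGC Ser — synonymous.
Codon 7: GGA Gly / GGA Gly — identical.
Codon 8: UUA Leu / UUA Leu — identical.
Codon 9: ACG Thr / ACG Thr — identical.
Nonsynonymous differences: 1 → different protein.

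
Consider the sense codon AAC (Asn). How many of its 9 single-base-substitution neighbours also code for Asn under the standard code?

Position 1: none → 0 synonymous.
Position 2: none → 0 synonymous.
Position 3: AAT → 1 synonymous.
Total: 0 + 0 + 1 = 1.

1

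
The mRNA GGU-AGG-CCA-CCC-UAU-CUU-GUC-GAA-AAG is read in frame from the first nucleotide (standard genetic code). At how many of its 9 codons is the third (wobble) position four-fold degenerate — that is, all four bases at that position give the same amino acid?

5

Codon 1 GGU (Gly): third position 4-fold.
Codon 2 AGG (Arg): third position 2-fold.
Codon 3 CCA (Pro): third position 4-fold.
Codon 4 CCC (Pro): third position 4-fold.
Codon 5 UAU (Tyr): third position 2-fold.
Codon 6 CUU (Leu): third position 4-fold.
Codon 7 GUC (Val): third position 4-fold.
Codon 8 GAA (Glu): third position 2-fold.
Codon 9 AAG (Lys): third position 2-fold.
Four-fold degenerate third positions: 5.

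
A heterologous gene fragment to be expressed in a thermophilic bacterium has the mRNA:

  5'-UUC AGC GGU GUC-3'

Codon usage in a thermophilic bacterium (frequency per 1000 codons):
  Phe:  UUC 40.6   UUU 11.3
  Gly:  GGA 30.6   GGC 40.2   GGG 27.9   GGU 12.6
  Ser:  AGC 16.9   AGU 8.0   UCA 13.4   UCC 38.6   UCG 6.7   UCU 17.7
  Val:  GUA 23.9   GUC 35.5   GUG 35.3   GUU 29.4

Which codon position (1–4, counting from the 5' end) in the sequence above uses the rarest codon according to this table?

Codon 1 UUC (Phe): 40.6 per 1000.
Codon 2 AGC (Ser): 16.9 per 1000.
Codon 3 GGU (Gly): 12.6 per 1000.
Codon 4 GUC (Val): 35.5 per 1000.
Lowest frequency is 12.6 at codon 3.

3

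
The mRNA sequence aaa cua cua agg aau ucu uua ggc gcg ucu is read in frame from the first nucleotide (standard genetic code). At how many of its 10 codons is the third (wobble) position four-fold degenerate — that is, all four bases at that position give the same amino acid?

6

Codon 1 AAA (Lys): third position 2-fold.
Codon 2 CUA (Leu): third position 4-fold.
Codon 3 CUA (Leu): third position 4-fold.
Codon 4 AGG (Arg): third position 2-fold.
Codon 5 AAU (Asn): third position 2-fold.
Codon 6 UCU (Ser): third position 4-fold.
Codon 7 UUA (Leu): third position 2-fold.
Codon 8 GGC (Gly): third position 4-fold.
Codon 9 GCG (Ala): third position 4-fold.
Codon 10 UCU (Ser): third position 4-fold.
Four-fold degenerate third positions: 6.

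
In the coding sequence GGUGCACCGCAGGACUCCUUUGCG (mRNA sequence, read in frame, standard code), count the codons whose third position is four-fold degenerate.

5

Codon 1 GGU (Gly): third position 4-fold.
Codon 2 GCA (Ala): third position 4-fold.
Codon 3 CCG (Pro): third position 4-fold.
Codon 4 CAG (Gln): third position 2-fold.
Codon 5 GAC (Asp): third position 2-fold.
Codon 6 UCC (Ser): third position 4-fold.
Codon 7 UUU (Phe): third position 2-fold.
Codon 8 GCG (Ala): third position 4-fold.
Four-fold degenerate third positions: 5.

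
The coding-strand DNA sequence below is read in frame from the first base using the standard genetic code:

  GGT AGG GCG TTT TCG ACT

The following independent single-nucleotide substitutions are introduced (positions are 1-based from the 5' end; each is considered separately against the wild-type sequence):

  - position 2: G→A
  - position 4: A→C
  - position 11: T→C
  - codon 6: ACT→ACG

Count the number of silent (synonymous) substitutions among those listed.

Codon 1: GGT (Gly) → GAT (Asp) — missense.
Codon 2: AGG (Arg) → CGG (Arg) — synonymous.
Codon 4: TTT (Phe) → TCT (Ser) — missense.
Codon 6: ACT (Thr) → ACG (Thr) — synonymous.
Synonymous: 2 of 4.

2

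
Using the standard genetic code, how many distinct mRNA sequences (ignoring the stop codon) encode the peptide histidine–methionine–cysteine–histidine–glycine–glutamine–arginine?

His: 2 codons.
Met: 1 codon.
Cys: 2 codons.
His: 2 codons.
Gly: 4 codons.
Gln: 2 codons.
Arg: 6 codons.
2 × 1 × 2 × 2 × 4 × 2 × 6 = 384.

384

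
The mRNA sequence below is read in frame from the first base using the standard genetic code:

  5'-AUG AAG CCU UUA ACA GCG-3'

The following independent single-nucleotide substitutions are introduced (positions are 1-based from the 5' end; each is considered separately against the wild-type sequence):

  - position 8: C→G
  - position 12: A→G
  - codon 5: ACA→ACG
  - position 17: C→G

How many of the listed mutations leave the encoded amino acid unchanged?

2

Codon 3: CCU (Pro) → CGU (Arg) — missense.
Codon 4: UUA (Leu) → UUG (Leu) — synonymous.
Codon 5: ACA (Thr) → ACG (Thr) — synonymous.
Codon 6: GCG (Ala) → GGG (Gly) — missense.
Synonymous: 2 of 4.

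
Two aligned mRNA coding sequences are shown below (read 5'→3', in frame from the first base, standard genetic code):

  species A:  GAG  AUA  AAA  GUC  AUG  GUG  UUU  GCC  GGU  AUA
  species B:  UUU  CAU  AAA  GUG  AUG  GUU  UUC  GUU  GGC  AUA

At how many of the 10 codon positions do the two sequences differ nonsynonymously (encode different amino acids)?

Codon 1: GAG Glu / UUU Phe — nonsynonymous.
Codon 2: AUA Ile / CAU His — nonsynonymous.
Codon 3: AAA Lys / AAA Lys — identical.
Codon 4: GUC Val / GUG Val — synonymous.
Codon 5: AUG Met / AUG Met — identical.
Codon 6: GUG Val / GUU Val — synonymous.
Codon 7: UUU Phe / UUC Phe — synonymous.
Codon 8: GCC Ala / GUU Val — nonsynonymous.
Codon 9: GGU Gly / GGC Gly — synonymous.
Codon 10: AUA Ile / AUA Ile — identical.
Nonsynonymous differences: 3.

3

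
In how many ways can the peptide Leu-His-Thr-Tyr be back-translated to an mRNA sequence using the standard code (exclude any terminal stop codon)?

96

Leu: 6 codons.
His: 2 codons.
Thr: 4 codons.
Tyr: 2 codons.
6 × 2 × 4 × 2 = 96.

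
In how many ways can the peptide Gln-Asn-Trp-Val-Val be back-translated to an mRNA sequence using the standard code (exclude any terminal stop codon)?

Gln: 2 codons.
Asn: 2 codons.
Trp: 1 codon.
Val: 4 codons.
Val: 4 codons.
2 × 2 × 1 × 4 × 4 = 64.

64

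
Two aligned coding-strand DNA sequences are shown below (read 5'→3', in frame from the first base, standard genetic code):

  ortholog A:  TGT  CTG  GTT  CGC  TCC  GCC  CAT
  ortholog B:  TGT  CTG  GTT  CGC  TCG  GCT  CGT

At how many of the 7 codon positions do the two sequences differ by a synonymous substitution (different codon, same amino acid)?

Codon 1: TGT Cys / TGT Cys — identical.
Codon 2: CTG Leu / CTG Leu — identical.
Codon 3: GTT Val / GTT Val — identical.
Codon 4: CGC Arg / CGC Arg — identical.
Codon 5: TCC Ser / TCG Ser — synonymous.
Codon 6: GCC Ala / GCT Ala — synonymous.
Codon 7: CAT His / CGT Arg — nonsynonymous.
Synonymous differences: 2.

2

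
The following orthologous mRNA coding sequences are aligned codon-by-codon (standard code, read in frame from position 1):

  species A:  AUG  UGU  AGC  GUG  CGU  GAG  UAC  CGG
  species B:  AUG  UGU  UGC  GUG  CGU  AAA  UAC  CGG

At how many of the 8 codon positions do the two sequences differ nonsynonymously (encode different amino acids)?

Codon 1: AUG Met / AUG Met — identical.
Codon 2: UGU Cys / UGU Cys — identical.
Codon 3: AGC Ser / UGC Cys — nonsynonymous.
Codon 4: GUG Val / GUG Val — identical.
Codon 5: CGU Arg / CGU Arg — identical.
Codon 6: GAG Glu / AAA Lys — nonsynonymous.
Codon 7: UAC Tyr / UAC Tyr — identical.
Codon 8: CGG Arg / CGG Arg — identical.
Nonsynonymous differences: 2.

2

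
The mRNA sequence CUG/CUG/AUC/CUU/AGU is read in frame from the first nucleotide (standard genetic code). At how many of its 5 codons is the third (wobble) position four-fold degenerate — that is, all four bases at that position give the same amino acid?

Codon 1 CUG (Leu): third position 4-fold.
Codon 2 CUG (Leu): third position 4-fold.
Codon 3 AUC (Ile): third position 3-fold.
Codon 4 CUU (Leu): third position 4-fold.
Codon 5 AGU (Ser): third position 2-fold.
Four-fold degenerate third positions: 3.

3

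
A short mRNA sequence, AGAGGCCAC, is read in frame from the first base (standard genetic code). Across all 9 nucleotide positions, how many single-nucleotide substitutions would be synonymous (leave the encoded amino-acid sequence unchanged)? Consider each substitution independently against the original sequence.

6

Codon 1 (AGA, Arg): 2 synonymous substitutions.
Codon 2 (GGC, Gly): 3 synonymous substitutions.
Codon 3 (CAC, His): 1 synonymous substitution.
Total: 2 + 3 + 1 = 6.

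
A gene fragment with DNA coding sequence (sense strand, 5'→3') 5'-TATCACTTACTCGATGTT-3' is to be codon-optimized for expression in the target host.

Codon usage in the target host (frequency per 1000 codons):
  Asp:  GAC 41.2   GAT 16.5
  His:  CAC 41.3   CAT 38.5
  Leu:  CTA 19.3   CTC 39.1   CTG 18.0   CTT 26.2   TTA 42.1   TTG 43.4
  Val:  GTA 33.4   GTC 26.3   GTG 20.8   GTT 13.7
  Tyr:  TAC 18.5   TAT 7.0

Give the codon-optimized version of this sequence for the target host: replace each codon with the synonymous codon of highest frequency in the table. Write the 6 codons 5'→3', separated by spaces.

Codon 1 (Tyr): best is TAC at 18.5.
Codon 2 (His): best is CAC at 41.3.
Codon 3 (Leu): best is TTG at 43.4.
Codon 4 (Leu): best is TTG at 43.4.
Codon 5 (Asp): best is GAC at 41.2.
Codon 6 (Val): best is GTA at 33.4.

TAC CAC TTG TTG GAC GTA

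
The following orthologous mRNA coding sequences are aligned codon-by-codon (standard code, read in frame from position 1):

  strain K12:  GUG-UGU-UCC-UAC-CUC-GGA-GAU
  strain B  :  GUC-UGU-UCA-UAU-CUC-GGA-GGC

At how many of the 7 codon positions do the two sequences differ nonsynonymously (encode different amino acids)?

1

Codon 1: GUG Val / GUC Val — synonymous.
Codon 2: UGU Cys / UGU Cys — identical.
Codon 3: UCC Ser / UCA Ser — synonymous.
Codon 4: UAC Tyr / UAU Tyr — synonymous.
Codon 5: CUC Leu / CUC Leu — identical.
Codon 6: GGA Gly / GGA Gly — identical.
Codon 7: GAU Asp / GGC Gly — nonsynonymous.
Nonsynonymous differences: 1.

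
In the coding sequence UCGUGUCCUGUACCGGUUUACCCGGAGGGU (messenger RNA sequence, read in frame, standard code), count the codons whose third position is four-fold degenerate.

7

Codon 1 UCG (Ser): third position 4-fold.
Codon 2 UGU (Cys): third position 2-fold.
Codon 3 CCU (Pro): third position 4-fold.
Codon 4 GUA (Val): third position 4-fold.
Codon 5 CCG (Pro): third position 4-fold.
Codon 6 GUU (Val): third position 4-fold.
Codon 7 UAC (Tyr): third position 2-fold.
Codon 8 CCG (Pro): third position 4-fold.
Codon 9 GAG (Glu): third position 2-fold.
Codon 10 GGU (Gly): third position 4-fold.
Four-fold degenerate third positions: 7.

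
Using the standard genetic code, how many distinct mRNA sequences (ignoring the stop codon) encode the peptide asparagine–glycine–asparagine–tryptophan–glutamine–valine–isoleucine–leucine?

Asn: 2 codons.
Gly: 4 codons.
Asn: 2 codons.
Trp: 1 codon.
Gln: 2 codons.
Val: 4 codons.
Ile: 3 codons.
Leu: 6 codons.
2 × 4 × 2 × 1 × 2 × 4 × 3 × 6 = 2304.

2304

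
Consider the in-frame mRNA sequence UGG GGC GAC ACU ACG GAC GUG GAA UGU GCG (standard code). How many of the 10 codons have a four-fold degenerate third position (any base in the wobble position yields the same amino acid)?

Codon 1 UGG (Trp): third position 1-fold.
Codon 2 GGC (Gly): third position 4-fold.
Codon 3 GAC (Asp): third position 2-fold.
Codon 4 ACU (Thr): third position 4-fold.
Codon 5 ACG (Thr): third position 4-fold.
Codon 6 GAC (Asp): third position 2-fold.
Codon 7 GUG (Val): third position 4-fold.
Codon 8 GAA (Glu): third position 2-fold.
Codon 9 UGU (Cys): third position 2-fold.
Codon 10 GCG (Ala): third position 4-fold.
Four-fold degenerate third positions: 5.

5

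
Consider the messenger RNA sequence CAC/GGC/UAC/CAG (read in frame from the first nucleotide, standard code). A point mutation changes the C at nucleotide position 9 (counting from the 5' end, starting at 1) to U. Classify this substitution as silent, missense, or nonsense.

Position 9 falls in codon 3: UAC → Tyr.
After the substitution the codon is UAU → Tyr.
Both encode Tyr, so the change is synonymous.

silent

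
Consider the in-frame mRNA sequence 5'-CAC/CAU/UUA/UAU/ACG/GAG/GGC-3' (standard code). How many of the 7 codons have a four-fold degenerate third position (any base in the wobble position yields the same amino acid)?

Codon 1 CAC (His): third position 2-fold.
Codon 2 CAU (His): third position 2-fold.
Codon 3 UUA (Leu): third position 2-fold.
Codon 4 UAU (Tyr): third position 2-fold.
Codon 5 ACG (Thr): third position 4-fold.
Codon 6 GAG (Glu): third position 2-fold.
Codon 7 GGC (Gly): third position 4-fold.
Four-fold degenerate third positions: 2.

2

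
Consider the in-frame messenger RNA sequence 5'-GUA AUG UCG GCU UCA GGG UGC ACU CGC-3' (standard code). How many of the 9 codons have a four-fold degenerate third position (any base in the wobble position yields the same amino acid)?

7

Codon 1 GUA (Val): third position 4-fold.
Codon 2 AUG (Met): third position 1-fold.
Codon 3 UCG (Ser): third position 4-fold.
Codon 4 GCU (Ala): third position 4-fold.
Codon 5 UCA (Ser): third position 4-fold.
Codon 6 GGG (Gly): third position 4-fold.
Codon 7 UGC (Cys): third position 2-fold.
Codon 8 ACU (Thr): third position 4-fold.
Codon 9 CGC (Arg): third position 4-fold.
Four-fold degenerate third positions: 7.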